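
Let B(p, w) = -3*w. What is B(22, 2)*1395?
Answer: -8370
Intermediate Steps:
B(22, 2)*1395 = -3*2*1395 = -6*1395 = -8370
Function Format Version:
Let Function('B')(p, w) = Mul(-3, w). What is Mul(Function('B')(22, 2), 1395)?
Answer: -8370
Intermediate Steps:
Mul(Function('B')(22, 2), 1395) = Mul(Mul(-3, 2), 1395) = Mul(-6, 1395) = -8370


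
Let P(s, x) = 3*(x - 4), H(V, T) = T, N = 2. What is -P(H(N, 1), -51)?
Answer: 165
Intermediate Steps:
P(s, x) = -12 + 3*x (P(s, x) = 3*(-4 + x) = -12 + 3*x)
-P(H(N, 1), -51) = -(-12 + 3*(-51)) = -(-12 - 153) = -1*(-165) = 165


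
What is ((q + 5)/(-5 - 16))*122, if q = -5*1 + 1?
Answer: -122/21 ≈ -5.8095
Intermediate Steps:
q = -4 (q = -5 + 1 = -4)
((q + 5)/(-5 - 16))*122 = ((-4 + 5)/(-5 - 16))*122 = (1/(-21))*122 = (1*(-1/21))*122 = -1/21*122 = -122/21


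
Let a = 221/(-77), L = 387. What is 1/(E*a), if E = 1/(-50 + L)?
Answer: -25949/221 ≈ -117.42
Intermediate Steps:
E = 1/337 (E = 1/(-50 + 387) = 1/337 ≈ 0.0029674)
a = -221/77 (a = 221*(-1/77) = -221/77 ≈ -2.8701)
1/(E*a) = 1/((1/337)*(-221/77)) = 1/(-221/25949) = -25949/221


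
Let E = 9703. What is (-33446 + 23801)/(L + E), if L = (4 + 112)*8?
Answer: -9645/10631 ≈ -0.90725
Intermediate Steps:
L = 928 (L = 116*8 = 928)
(-33446 + 23801)/(L + E) = (-33446 + 23801)/(928 + 9703) = -9645/10631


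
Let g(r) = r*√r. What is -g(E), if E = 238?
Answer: -238*√238 ≈ -3671.7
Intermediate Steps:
g(r) = r^(3/2)
-g(E) = -238^(3/2) = -238*√238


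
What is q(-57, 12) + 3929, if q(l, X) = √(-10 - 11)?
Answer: 3929 + I*√21 ≈ 3929.0 + 4.5826*I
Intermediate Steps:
q(l, X) = I*√21 (q(l, X) = √(-21) = I*√21)
q(-57, 12) + 3929 = I*√21 + 3929 = 3929 + I*√21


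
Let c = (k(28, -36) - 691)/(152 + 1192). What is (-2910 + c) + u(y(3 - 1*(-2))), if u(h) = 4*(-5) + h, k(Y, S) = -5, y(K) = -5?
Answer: -164389/56 ≈ -2935.5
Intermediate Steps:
u(h) = -20 + h
c = -29/56 (c = (-5 - 691)/(152 + 1192) = -696/1344 = -696*1/1344 = -29/56 ≈ -0.51786)
(-2910 + c) + u(y(3 - 1*(-2))) = (-2910 - 29/56) + (-20 - 5) = -162989/56 - 25 = -164389/56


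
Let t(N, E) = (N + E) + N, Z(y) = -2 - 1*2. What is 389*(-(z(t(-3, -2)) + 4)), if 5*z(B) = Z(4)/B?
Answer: -15949/10 ≈ -1594.9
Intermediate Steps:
Z(y) = -4 (Z(y) = -2 - 2 = -4)
t(N, E) = E + 2*N (t(N, E) = (E + N) + N = E + 2*N)
z(B) = -4/(5*B) (z(B) = (-4/B)/5 = -4/(5*B))
389*(-(z(t(-3, -2)) + 4)) = 389*(-(-4/(5*(-2 + 2*(-3))) + 4)) = 389*(-(-4/(5*(-2 - 6)) + 4)) = 389*(-(-4/5/(-8) + 4)) = 389*(-(-4/5*(-1/8) + 4)) = 389*(-(1/10 + 4)) = 389*(-1*41/10) = 389*(-41/10) = -15949/10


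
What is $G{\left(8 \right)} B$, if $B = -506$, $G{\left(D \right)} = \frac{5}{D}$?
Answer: $- \frac{1265}{4} \approx -316.25$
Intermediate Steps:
$G{\left(8 \right)} B = \frac{5}{8} \left(-506\right) = - \frac{1265}{4}$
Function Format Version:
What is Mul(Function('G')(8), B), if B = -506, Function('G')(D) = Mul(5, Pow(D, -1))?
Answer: Rational(-1265, 4) ≈ -316.25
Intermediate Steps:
Mul(Function('G')(8), B) = Mul(Mul(5, Pow(8, -1)), -506) = Mul(Mul(5, Rational(1, 8)), -506) = Mul(Rational(5, 8), -506) = Rational(-1265, 4)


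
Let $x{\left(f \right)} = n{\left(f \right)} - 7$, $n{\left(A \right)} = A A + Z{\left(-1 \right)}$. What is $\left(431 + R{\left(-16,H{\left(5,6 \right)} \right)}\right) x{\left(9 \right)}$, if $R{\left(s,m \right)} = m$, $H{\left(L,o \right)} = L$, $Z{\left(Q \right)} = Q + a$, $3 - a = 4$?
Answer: $31392$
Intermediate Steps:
$a = -1$ ($a = 3 - 4 = -1$)
$Z{\left(Q \right)} = -1 + Q$ ($Z{\left(Q \right)} = Q - 1 = -1 + Q$)
$n{\left(A \right)} = -2 + A^{2}$ ($n{\left(A \right)} = A A - 2 = A^{2} - 2 = -2 + A^{2}$)
$x{\left(f \right)} = -9 + f^{2}$ ($x{\left(f \right)} = \left(-2 + f^{2}\right) - 7 = -9 + f^{2}$)
$\left(431 + R{\left(-16,H{\left(5,6 \right)} \right)}\right) x{\left(9 \right)} = \left(431 + 5\right) \left(-9 + 9^{2}\right) = 436 \left(-9 + 81\right) = 436 \cdot 72 = 31392$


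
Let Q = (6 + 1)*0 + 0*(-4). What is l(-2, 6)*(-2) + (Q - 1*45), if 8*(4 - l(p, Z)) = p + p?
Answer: -54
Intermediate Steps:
l(p, Z) = 4 - p/4 (l(p, Z) = 4 - (p + p)/8 = 4 - p/4)
Q = 0 (Q = 7*0 + 0 = 0 + 0 = 0)
l(-2, 6)*(-2) + (Q - 1*45) = (4 - ¼*(-2))*(-2) + (0 - 1*45) = (4 + ½)*(-2) + (0 - 45) = (9/2)*(-2) - 45 = -9 - 45 = -54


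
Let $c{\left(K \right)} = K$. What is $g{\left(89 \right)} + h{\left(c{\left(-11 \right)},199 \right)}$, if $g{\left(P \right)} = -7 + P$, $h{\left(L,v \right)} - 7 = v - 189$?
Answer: $99$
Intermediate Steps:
$h{\left(L,v \right)} = -182 + v$ ($h{\left(L,v \right)} = 7 + \left(v - 189\right) = 7 + \left(-189 + v\right) = -182 + v$)
$g{\left(89 \right)} + h{\left(c{\left(-11 \right)},199 \right)} = \left(-7 + 89\right) + \left(-182 + 199\right) = 82 + 17 = 99$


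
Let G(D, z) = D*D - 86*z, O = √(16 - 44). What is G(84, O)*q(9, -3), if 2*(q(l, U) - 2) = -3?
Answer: 3528 - 86*I*√7 ≈ 3528.0 - 227.53*I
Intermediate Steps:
q(l, U) = ½ (q(l, U) = 2 + (½)*(-3) = 2 - 3/2 = ½)
O = 2*I*√7 (O = √(-28) = 2*I*√7 ≈ 5.2915*I)
G(D, z) = D² - 86*z
G(84, O)*q(9, -3) = (84² - 172*I*√7)*(½) = (7056 - 172*I*√7)*(½) = 3528 - 86*I*√7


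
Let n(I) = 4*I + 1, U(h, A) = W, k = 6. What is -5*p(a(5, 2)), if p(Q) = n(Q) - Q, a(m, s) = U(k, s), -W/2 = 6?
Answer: 175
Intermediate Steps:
W = -12 (W = -2*6 = -12)
U(h, A) = -12
a(m, s) = -12
n(I) = 1 + 4*I
p(Q) = 1 + 3*Q (p(Q) = (1 + 4*Q) - Q = 1 + 3*Q)
-5*p(a(5, 2)) = -5*(1 + 3*(-12)) = -5*(1 - 36) = -5*(-35) = 175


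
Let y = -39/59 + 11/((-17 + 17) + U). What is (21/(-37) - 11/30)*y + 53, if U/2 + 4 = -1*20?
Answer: 169220837/3143520 ≈ 53.832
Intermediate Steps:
U = -48 (U = -8 + 2*(-1*20) = -8 + 2*(-20) = -8 - 40 = -48)
y = -2521/2832 (y = -39/59 + 11/((-17 + 17) - 48) = -39*1/59 + 11/(0 - 48) = -39/59 + 11/(-48) = -39/59 + 11*(-1/48) = -39/59 - 11/48 = -2521/2832 ≈ -0.89018)
(21/(-37) - 11/30)*y + 53 = (21/(-37) - 11/30)*(-2521/2832) + 53 = (21*(-1/37) - 11*1/30)*(-2521/2832) + 53 = (-21/37 - 11/30)*(-2521/2832) + 53 = -1037/1110*(-2521/2832) + 53 = 2614277/3143520 + 53 = 169220837/3143520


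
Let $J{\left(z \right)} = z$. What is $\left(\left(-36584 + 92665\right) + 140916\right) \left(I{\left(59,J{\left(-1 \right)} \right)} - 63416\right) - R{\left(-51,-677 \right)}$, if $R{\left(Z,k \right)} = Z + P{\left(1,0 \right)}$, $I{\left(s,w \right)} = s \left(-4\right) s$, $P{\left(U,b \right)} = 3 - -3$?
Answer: $-15235747935$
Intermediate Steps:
$P{\left(U,b \right)} = 6$ ($P{\left(U,b \right)} = 3 + 3 = 6$)
$I{\left(s,w \right)} = - 4 s^{2}$ ($I{\left(s,w \right)} = - 4 s s = - 4 s^{2}$)
$R{\left(Z,k \right)} = 6 + Z$ ($R{\left(Z,k \right)} = Z + 6 = 6 + Z$)
$\left(\left(-36584 + 92665\right) + 140916\right) \left(I{\left(59,J{\left(-1 \right)} \right)} - 63416\right) - R{\left(-51,-677 \right)} = \left(\left(-36584 + 92665\right) + 140916\right) \left(- 4 \cdot 59^{2} - 63416\right) - \left(6 - 51\right) = \left(56081 + 140916\right) \left(\left(-4\right) 3481 - 63416\right) - -45 = 196997 \left(-13924 - 63416\right) + 45 = 196997 \left(-77340\right) + 45 = -15235747980 + 45 = -15235747935$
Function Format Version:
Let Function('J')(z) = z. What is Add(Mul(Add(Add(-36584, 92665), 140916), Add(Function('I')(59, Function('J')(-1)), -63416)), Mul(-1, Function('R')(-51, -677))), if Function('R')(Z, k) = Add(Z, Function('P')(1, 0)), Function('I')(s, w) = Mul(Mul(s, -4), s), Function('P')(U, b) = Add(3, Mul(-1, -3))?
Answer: -15235747935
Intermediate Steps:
Function('P')(U, b) = 6 (Function('P')(U, b) = Add(3, 3) = 6)
Function('I')(s, w) = Mul(-4, Pow(s, 2)) (Function('I')(s, w) = Mul(Mul(-4, s), s) = Mul(-4, Pow(s, 2)))
Function('R')(Z, k) = Add(6, Z) (Function('R')(Z, k) = Add(Z, 6) = Add(6, Z))
Add(Mul(Add(Add(-36584, 92665), 140916), Add(Function('I')(59, Function('J')(-1)), -63416)), Mul(-1, Function('R')(-51, -677))) = Add(Mul(Add(Add(-36584, 92665), 140916), Add(Mul(-4, Pow(59, 2)), -63416)), Mul(-1, Add(6, -51))) = Add(Mul(Add(56081, 140916), Add(Mul(-4, 3481), -63416)), Mul(-1, -45)) = Add(Mul(196997, Add(-13924, -63416)), 45) = Add(Mul(196997, -77340), 45) = Add(-15235747980, 45) = -15235747935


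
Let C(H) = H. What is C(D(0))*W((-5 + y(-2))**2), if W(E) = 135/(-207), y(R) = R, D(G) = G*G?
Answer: 0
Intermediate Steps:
D(G) = G**2
W(E) = -15/23 (W(E) = 135*(-1/207) = -15/23)
C(D(0))*W((-5 + y(-2))**2) = 0**2*(-15/23) = 0*(-15/23) = 0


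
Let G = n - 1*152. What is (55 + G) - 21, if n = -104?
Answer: -222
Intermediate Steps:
G = -256 (G = -104 - 1*152 = -104 - 152 = -256)
(55 + G) - 21 = (55 - 256) - 21 = -201 - 21 = -222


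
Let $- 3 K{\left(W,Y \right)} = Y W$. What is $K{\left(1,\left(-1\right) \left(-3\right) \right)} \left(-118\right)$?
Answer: $118$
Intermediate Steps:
$K{\left(W,Y \right)} = - \frac{W Y}{3}$ ($K{\left(W,Y \right)} = - \frac{Y W}{3} = - \frac{W Y}{3}$)
$K{\left(1,\left(-1\right) \left(-3\right) \right)} \left(-118\right) = \left(- \frac{1}{3}\right) 1 \left(\left(-1\right) \left(-3\right)\right) \left(-118\right) = \left(- \frac{1}{3}\right) 1 \cdot 3 \left(-118\right) = \left(-1\right) \left(-118\right) = 118$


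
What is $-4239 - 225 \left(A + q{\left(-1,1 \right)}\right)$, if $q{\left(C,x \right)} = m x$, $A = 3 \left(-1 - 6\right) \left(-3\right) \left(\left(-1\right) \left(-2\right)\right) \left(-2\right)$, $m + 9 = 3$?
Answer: $53811$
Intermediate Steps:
$m = -6$ ($m = -9 + 3 = -6$)
$A = -252$ ($A = 3 \left(-1 - 6\right) \left(-3\right) 2 \left(-2\right) = 3 \left(-7\right) \left(-3\right) 2 \left(-2\right) = \left(-21\right) \left(-3\right) 2 \left(-2\right) = 63 \cdot 2 \left(-2\right) = 126 \left(-2\right) = -252$)
$q{\left(C,x \right)} = - 6 x$
$-4239 - 225 \left(A + q{\left(-1,1 \right)}\right) = -4239 - 225 \left(-252 - 6\right) = -4239 - -58050 = -4239 + 58050 = 53811$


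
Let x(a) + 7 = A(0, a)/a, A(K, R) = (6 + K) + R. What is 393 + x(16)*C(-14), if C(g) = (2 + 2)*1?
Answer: 741/2 ≈ 370.50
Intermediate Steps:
C(g) = 4 (C(g) = 4*1 = 4)
A(K, R) = 6 + K + R
x(a) = -7 + (6 + a)/a (x(a) = -7 + (6 + 0 + a)/a = -7 + (6 + a)/a)
393 + x(16)*C(-14) = 393 + (-6 + 6/16)*4 = 393 + (-6 + 6*(1/16))*4 = 393 + (-6 + 3/8)*4 = 393 - 45/8*4 = 393 - 45/2 = 741/2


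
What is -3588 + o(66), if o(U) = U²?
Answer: 768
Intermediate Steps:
-3588 + o(66) = -3588 + 66² = -3588 + 4356 = 768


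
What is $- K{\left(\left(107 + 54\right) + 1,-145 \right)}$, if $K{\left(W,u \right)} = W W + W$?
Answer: $-26406$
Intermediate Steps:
$K{\left(W,u \right)} = W + W^{2}$ ($K{\left(W,u \right)} = W^{2} + W = W + W^{2}$)
$- K{\left(\left(107 + 54\right) + 1,-145 \right)} = - \left(\left(107 + 54\right) + 1\right) \left(1 + \left(\left(107 + 54\right) + 1\right)\right) = - \left(161 + 1\right) \left(1 + \left(161 + 1\right)\right) = - 162 \left(1 + 162\right) = - 162 \cdot 163 = \left(-1\right) 26406 = -26406$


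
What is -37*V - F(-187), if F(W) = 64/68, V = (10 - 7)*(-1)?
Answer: 1871/17 ≈ 110.06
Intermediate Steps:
V = -3 (V = 3*(-1) = -3)
F(W) = 16/17 (F(W) = 64*(1/68) = 16/17)
-37*V - F(-187) = -37*(-3) - 1*16/17 = 111 - 16/17 = 1871/17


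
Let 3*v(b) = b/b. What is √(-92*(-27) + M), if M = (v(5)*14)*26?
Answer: 2*√5862/3 ≈ 51.042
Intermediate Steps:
v(b) = ⅓ (v(b) = (b/b)/3 = (⅓)*1 = ⅓)
M = 364/3 (M = ((⅓)*14)*26 = (14/3)*26 = 364/3 ≈ 121.33)
√(-92*(-27) + M) = √(-92*(-27) + 364/3) = √(2484 + 364/3) = √(7816/3) = 2*√5862/3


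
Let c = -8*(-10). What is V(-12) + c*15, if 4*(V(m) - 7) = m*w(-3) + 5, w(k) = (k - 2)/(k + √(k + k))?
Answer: 4821/4 - I*√6 ≈ 1205.3 - 2.4495*I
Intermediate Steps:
w(k) = (-2 + k)/(k + √2*√k) (w(k) = (-2 + k)/(k + √(2*k)) = (-2 + k)/(k + √2*√k))
V(m) = 33/4 - 5*m/(4*(-3 + I*√6)) (V(m) = 7 + (m*((-2 - 3)/(-3 + √2*√(-3))) + 5)/4 = 7 + (m*(-5/(-3 + √2*(I*√3))) + 5)/4 = 7 + (m*(-5/(-3 + I*√6)) + 5)/4 = 7 + (-5*m/(-3 + I*√6) + 5)/4 = 7 + (5 - 5*m/(-3 + I*√6))/4 = 7 + (5/4 - 5*m/(4*(-3 + I*√6))) = 33/4 - 5*m/(4*(-3 + I*√6)))
c = 80
V(-12) + c*15 = (33/4 + (¼)*(-12) + (1/12)*I*(-12)*√6) + 80*15 = (33/4 - 3 - I*√6) + 1200 = (21/4 - I*√6) + 1200 = 4821/4 - I*√6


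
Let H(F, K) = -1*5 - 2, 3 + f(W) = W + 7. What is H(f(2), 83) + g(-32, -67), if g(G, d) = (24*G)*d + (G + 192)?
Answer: 51609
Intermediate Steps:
f(W) = 4 + W (f(W) = -3 + (W + 7) = -3 + (7 + W) = 4 + W)
H(F, K) = -7 (H(F, K) = -5 - 2 = -7)
g(G, d) = 192 + G + 24*G*d (g(G, d) = 24*G*d + (192 + G) = 192 + G + 24*G*d)
H(f(2), 83) + g(-32, -67) = -7 + (192 - 32 + 24*(-32)*(-67)) = -7 + (192 - 32 + 51456) = -7 + 51616 = 51609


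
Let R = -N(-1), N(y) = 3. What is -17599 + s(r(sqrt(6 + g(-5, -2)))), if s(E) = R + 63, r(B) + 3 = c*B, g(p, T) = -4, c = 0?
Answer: -17539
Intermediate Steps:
R = -3 (R = -1*3 = -3)
r(B) = -3 (r(B) = -3 + 0*B = -3 + 0 = -3)
s(E) = 60 (s(E) = -3 + 63 = 60)
-17599 + s(r(sqrt(6 + g(-5, -2)))) = -17599 + 60 = -17539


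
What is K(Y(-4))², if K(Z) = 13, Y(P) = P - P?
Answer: 169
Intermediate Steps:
Y(P) = 0
K(Y(-4))² = 13² = 169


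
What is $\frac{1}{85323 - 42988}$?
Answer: $\frac{1}{42335} \approx 2.3621 \cdot 10^{-5}$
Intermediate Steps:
$\frac{1}{85323 - 42988} = \frac{1}{42335}$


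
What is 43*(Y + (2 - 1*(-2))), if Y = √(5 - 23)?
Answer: 172 + 129*I*√2 ≈ 172.0 + 182.43*I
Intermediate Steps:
Y = 3*I*√2 (Y = √(-18) = 3*I*√2 ≈ 4.2426*I)
43*(Y + (2 - 1*(-2))) = 43*(3*I*√2 + (2 - 1*(-2))) = 43*(3*I*√2 + (2 + 2)) = 43*(3*I*√2 + 4) = 43*(4 + 3*I*√2) = 172 + 129*I*√2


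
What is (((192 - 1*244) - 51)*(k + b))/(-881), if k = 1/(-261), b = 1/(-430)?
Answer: -71173/98874630 ≈ -0.00071983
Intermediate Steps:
b = -1/430 ≈ -0.0023256
k = -1/261 ≈ -0.0038314
(((192 - 1*244) - 51)*(k + b))/(-881) = (((192 - 1*244) - 51)*(-1/261 - 1/430))/(-881) = (((192 - 244) - 51)*(-691/112230))*(-1/881) = ((-52 - 51)*(-691/112230))*(-1/881) = -103*(-691/112230)*(-1/881) = (71173/112230)*(-1/881) = -71173/98874630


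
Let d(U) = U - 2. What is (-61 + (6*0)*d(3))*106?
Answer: -6466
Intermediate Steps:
d(U) = -2 + U
(-61 + (6*0)*d(3))*106 = (-61 + (6*0)*(-2 + 3))*106 = (-61 + 0*1)*106 = (-61 + 0)*106 = -61*106 = -6466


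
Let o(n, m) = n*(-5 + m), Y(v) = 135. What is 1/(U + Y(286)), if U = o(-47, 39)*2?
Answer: -1/3061 ≈ -0.00032669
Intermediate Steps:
U = -3196 (U = -47*(-5 + 39)*2 = -47*34*2 = -1598*2 = -3196)
1/(U + Y(286)) = 1/(-3196 + 135) = 1/(-3061) = -1/3061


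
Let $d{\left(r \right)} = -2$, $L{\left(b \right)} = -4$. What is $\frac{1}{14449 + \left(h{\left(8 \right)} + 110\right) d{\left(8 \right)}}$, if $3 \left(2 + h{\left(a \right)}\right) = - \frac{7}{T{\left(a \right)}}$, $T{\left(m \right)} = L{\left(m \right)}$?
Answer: $\frac{6}{85391} \approx 7.0265 \cdot 10^{-5}$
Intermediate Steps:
$T{\left(m \right)} = -4$
$h{\left(a \right)} = - \frac{17}{12}$ ($h{\left(a \right)} = -2 + \frac{\left(-7\right) \frac{1}{-4}}{3} = -2 + \frac{\left(-7\right) \left(- \frac{1}{4}\right)}{3} = -2 + \frac{1}{3} \cdot \frac{7}{4} = -2 + \frac{7}{12} = - \frac{17}{12}$)
$\frac{1}{14449 + \left(h{\left(8 \right)} + 110\right) d{\left(8 \right)}} = \frac{1}{14449 + \left(- \frac{17}{12} + 110\right) \left(-2\right)} = \frac{1}{14449 + \frac{1303}{12} \left(-2\right)} = \frac{1}{14449 - \frac{1303}{6}} = \frac{1}{\frac{85391}{6}} = \frac{6}{85391}$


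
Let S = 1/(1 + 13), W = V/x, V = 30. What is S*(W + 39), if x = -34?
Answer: 324/119 ≈ 2.7227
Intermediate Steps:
W = -15/17 (W = 30/(-34) = 30*(-1/34) = -15/17 ≈ -0.88235)
S = 1/14 ≈ 0.071429
S*(W + 39) = (-15/17 + 39)/14 = (1/14)*(648/17) = 324/119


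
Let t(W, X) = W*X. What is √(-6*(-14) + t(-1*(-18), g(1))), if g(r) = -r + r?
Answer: 2*√21 ≈ 9.1651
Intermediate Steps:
g(r) = 0
√(-6*(-14) + t(-1*(-18), g(1))) = √(-6*(-14) - 1*(-18)*0) = √(84 + 18*0) = √(84 + 0) = √84 = 2*√21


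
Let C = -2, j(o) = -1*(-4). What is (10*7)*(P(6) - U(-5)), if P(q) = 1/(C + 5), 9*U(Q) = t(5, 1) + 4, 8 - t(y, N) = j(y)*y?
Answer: 770/9 ≈ 85.556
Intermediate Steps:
j(o) = 4
t(y, N) = 8 - 4*y
U(Q) = -8/9 (U(Q) = ((8 - 4*5) + 4)/9 = ((8 - 20) + 4)/9 = (-12 + 4)/9 = (⅑)*(-8) = -8/9)
P(q) = ⅓ (P(q) = 1/(-2 + 5) = 1/3 = ⅓)
(10*7)*(P(6) - U(-5)) = (10*7)*(⅓ - 1*(-8/9)) = 70*(⅓ + 8/9) = 70*(11/9) = 770/9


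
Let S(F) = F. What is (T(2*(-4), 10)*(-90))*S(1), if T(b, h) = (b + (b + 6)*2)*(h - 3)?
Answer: 7560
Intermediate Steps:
T(b, h) = (-3 + h)*(12 + 3*b) (T(b, h) = (b + (6 + b)*2)*(-3 + h) = (b + (12 + 2*b))*(-3 + h) = (12 + 3*b)*(-3 + h) = (-3 + h)*(12 + 3*b))
(T(2*(-4), 10)*(-90))*S(1) = ((-36 - 18*(-4) + 12*10 + 3*(2*(-4))*10)*(-90))*1 = ((-36 - 9*(-8) + 120 + 3*(-8)*10)*(-90))*1 = ((-36 + 72 + 120 - 240)*(-90))*1 = -84*(-90)*1 = 7560*1 = 7560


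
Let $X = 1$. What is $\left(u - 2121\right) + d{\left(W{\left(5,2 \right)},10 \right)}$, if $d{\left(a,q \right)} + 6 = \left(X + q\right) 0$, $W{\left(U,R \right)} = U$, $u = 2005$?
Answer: $-122$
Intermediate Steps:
$d{\left(a,q \right)} = -6$ ($d{\left(a,q \right)} = -6 + \left(1 + q\right) 0 = -6 + 0 = -6$)
$\left(u - 2121\right) + d{\left(W{\left(5,2 \right)},10 \right)} = \left(2005 - 2121\right) - 6 = -116 - 6 = -122$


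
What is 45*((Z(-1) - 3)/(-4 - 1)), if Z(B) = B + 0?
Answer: 36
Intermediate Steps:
Z(B) = B
45*((Z(-1) - 3)/(-4 - 1)) = 45*((-1 - 3)/(-4 - 1)) = 45*(-4/(-5)) = 45*(-4*(-1/5)) = 45*(4/5) = 36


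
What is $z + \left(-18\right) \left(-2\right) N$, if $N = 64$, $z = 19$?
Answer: $2323$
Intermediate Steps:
$z + \left(-18\right) \left(-2\right) N = 19 + \left(-18\right) \left(-2\right) 64 = 19 + 36 \cdot 64 = 19 + 2304 = 2323$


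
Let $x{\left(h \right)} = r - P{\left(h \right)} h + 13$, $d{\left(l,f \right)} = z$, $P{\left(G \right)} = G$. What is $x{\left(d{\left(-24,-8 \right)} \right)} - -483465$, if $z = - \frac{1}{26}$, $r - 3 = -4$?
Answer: $\frac{326831129}{676} \approx 4.8348 \cdot 10^{5}$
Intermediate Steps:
$r = -1$ ($r = 3 - 4 = -1$)
$z = - \frac{1}{26}$ ($z = \left(-1\right) \frac{1}{26} = - \frac{1}{26} \approx -0.038462$)
$d{\left(l,f \right)} = - \frac{1}{26}$
$x{\left(h \right)} = 13 + h^{2}$ ($x{\left(h \right)} = - - h h + 13 = - \left(-1\right) h^{2} + 13 = h^{2} + 13 = 13 + h^{2}$)
$x{\left(d{\left(-24,-8 \right)} \right)} - -483465 = \left(13 + \left(- \frac{1}{26}\right)^{2}\right) - -483465 = \left(13 + \frac{1}{676}\right) + 483465 = \frac{8789}{676} + 483465 = \frac{326831129}{676}$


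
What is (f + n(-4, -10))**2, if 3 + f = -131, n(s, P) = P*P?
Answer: 1156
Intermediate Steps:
n(s, P) = P**2
f = -134 (f = -3 - 131 = -134)
(f + n(-4, -10))**2 = (-134 + (-10)**2)**2 = (-134 + 100)**2 = (-34)**2 = 1156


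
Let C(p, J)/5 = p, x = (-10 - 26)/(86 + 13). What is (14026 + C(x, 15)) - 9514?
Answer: 49612/11 ≈ 4510.2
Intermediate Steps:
x = -4/11 (x = -36/99 = -36*1/99 = -4/11 ≈ -0.36364)
C(p, J) = 5*p
(14026 + C(x, 15)) - 9514 = (14026 + 5*(-4/11)) - 9514 = (14026 - 20/11) - 9514 = 154266/11 - 9514 = 49612/11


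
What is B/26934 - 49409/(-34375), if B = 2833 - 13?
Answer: 237953251/154309375 ≈ 1.5421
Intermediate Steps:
B = 2820
B/26934 - 49409/(-34375) = 2820/26934 - 49409/(-34375) = 2820*(1/26934) - 49409*(-1/34375) = 470/4489 + 49409/34375 = 237953251/154309375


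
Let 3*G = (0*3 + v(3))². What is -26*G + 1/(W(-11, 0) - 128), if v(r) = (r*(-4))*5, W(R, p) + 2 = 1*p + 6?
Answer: -3868801/124 ≈ -31200.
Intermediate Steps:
W(R, p) = 4 + p (W(R, p) = -2 + (1*p + 6) = -2 + (p + 6) = -2 + (6 + p) = 4 + p)
v(r) = -20*r (v(r) = -4*r*5 = -20*r)
G = 1200 (G = (0*3 - 20*3)²/3 = (0 - 60)²/3 = (⅓)*(-60)² = (⅓)*3600 = 1200)
-26*G + 1/(W(-11, 0) - 128) = -26*1200 + 1/((4 + 0) - 128) = -31200 + 1/(4 - 128) = -31200 + 1/(-124) = -31200 - 1/124 = -3868801/124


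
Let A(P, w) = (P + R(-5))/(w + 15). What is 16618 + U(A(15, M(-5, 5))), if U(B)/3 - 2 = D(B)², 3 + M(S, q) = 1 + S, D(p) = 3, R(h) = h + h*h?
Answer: 16651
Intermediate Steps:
R(h) = h + h²
M(S, q) = -2 + S (M(S, q) = -3 + (1 + S) = -2 + S)
A(P, w) = (20 + P)/(15 + w) (A(P, w) = (P - 5*(1 - 5))/(w + 15) = (P - 5*(-4))/(15 + w) = (P + 20)/(15 + w) = (20 + P)/(15 + w))
U(B) = 33 (U(B) = 6 + 3*3² = 6 + 3*9 = 6 + 27 = 33)
16618 + U(A(15, M(-5, 5))) = 16618 + 33 = 16651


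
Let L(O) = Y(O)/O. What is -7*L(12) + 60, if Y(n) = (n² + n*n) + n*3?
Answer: -129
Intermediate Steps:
Y(n) = 2*n² + 3*n (Y(n) = (n² + n²) + 3*n = 2*n² + 3*n)
L(O) = 3 + 2*O (L(O) = (O*(3 + 2*O))/O = 3 + 2*O)
-7*L(12) + 60 = -7*(3 + 2*12) + 60 = -7*(3 + 24) + 60 = -7*27 + 60 = -189 + 60 = -129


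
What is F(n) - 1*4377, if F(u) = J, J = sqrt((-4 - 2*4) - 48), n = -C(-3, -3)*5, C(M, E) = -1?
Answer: -4377 + 2*I*sqrt(15) ≈ -4377.0 + 7.746*I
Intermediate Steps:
n = 5 (n = -1*(-1)*5 = 1*5 = 5)
J = 2*I*sqrt(15) (J = sqrt((-4 - 8) - 48) = sqrt(-12 - 48) = sqrt(-60) = 2*I*sqrt(15) ≈ 7.746*I)
F(u) = 2*I*sqrt(15)
F(n) - 1*4377 = 2*I*sqrt(15) - 1*4377 = 2*I*sqrt(15) - 4377 = -4377 + 2*I*sqrt(15)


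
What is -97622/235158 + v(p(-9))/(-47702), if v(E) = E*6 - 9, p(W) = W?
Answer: -331567835/801250494 ≈ -0.41381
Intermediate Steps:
v(E) = -9 + 6*E (v(E) = 6*E - 9 = -9 + 6*E)
-97622/235158 + v(p(-9))/(-47702) = -97622/235158 + (-9 + 6*(-9))/(-47702) = -97622*1/235158 + (-9 - 54)*(-1/47702) = -6973/16797 - 63*(-1/47702) = -6973/16797 + 63/47702 = -331567835/801250494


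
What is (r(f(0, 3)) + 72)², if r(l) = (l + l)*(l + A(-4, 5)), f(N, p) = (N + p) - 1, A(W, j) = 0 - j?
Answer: 3600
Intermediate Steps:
A(W, j) = -j
f(N, p) = -1 + N + p
r(l) = 2*l*(-5 + l) (r(l) = (l + l)*(l - 1*5) = (2*l)*(l - 5) = (2*l)*(-5 + l) = 2*l*(-5 + l))
(r(f(0, 3)) + 72)² = (2*(-1 + 0 + 3)*(-5 + (-1 + 0 + 3)) + 72)² = (2*2*(-5 + 2) + 72)² = (2*2*(-3) + 72)² = (-12 + 72)² = 60² = 3600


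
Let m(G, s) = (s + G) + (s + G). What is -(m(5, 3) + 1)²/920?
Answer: -289/920 ≈ -0.31413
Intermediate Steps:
m(G, s) = 2*G + 2*s (m(G, s) = (G + s) + (G + s) = 2*G + 2*s)
-(m(5, 3) + 1)²/920 = -((2*5 + 2*3) + 1)²/920 = -((10 + 6) + 1)²/920 = -(16 + 1)²/920 = -17²/920 = -289/920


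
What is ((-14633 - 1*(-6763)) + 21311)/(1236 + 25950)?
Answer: 13441/27186 ≈ 0.49441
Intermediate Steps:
((-14633 - 1*(-6763)) + 21311)/(1236 + 25950) = ((-14633 + 6763) + 21311)/27186 = (-7870 + 21311)*(1/27186) = 13441*(1/27186) = 13441/27186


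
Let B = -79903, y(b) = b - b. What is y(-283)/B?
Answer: 0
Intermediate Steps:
y(b) = 0
y(-283)/B = 0/(-79903) = 0*(-1/79903) = 0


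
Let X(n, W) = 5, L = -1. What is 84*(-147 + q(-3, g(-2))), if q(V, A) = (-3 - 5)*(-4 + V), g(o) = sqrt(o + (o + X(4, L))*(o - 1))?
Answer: -7644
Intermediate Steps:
g(o) = sqrt(o + (-1 + o)*(5 + o)) (g(o) = sqrt(o + (o + 5)*(o - 1)) = sqrt(o + (5 + o)*(-1 + o)) = sqrt(o + (-1 + o)*(5 + o)))
q(V, A) = 32 - 8*V (q(V, A) = -8*(-4 + V) = 32 - 8*V)
84*(-147 + q(-3, g(-2))) = 84*(-147 + (32 - 8*(-3))) = 84*(-147 + (32 + 24)) = 84*(-147 + 56) = 84*(-91) = -7644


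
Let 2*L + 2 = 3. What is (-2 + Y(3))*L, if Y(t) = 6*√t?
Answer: -1 + 3*√3 ≈ 4.1962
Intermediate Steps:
L = ½ (L = -1 + (½)*3 = -1 + 3/2 = ½ ≈ 0.50000)
(-2 + Y(3))*L = (-2 + 6*√3)*(½) = -1 + 3*√3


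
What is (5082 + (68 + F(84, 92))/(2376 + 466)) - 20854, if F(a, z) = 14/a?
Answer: -268943735/17052 ≈ -15772.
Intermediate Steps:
(5082 + (68 + F(84, 92))/(2376 + 466)) - 20854 = (5082 + (68 + 14/84)/(2376 + 466)) - 20854 = (5082 + (68 + 14*(1/84))/2842) - 20854 = (5082 + (68 + 1/6)*(1/2842)) - 20854 = (5082 + (409/6)*(1/2842)) - 20854 = (5082 + 409/17052) - 20854 = 86658673/17052 - 20854 = -268943735/17052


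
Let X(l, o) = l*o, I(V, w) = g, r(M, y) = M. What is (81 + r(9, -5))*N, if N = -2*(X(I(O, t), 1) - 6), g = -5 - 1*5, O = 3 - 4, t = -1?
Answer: 2880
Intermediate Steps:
O = -1
g = -10 (g = -5 - 5 = -10)
I(V, w) = -10
N = 32 (N = -2*(-10*1 - 6) = -2*(-10 - 6) = -2*(-16) = 32)
(81 + r(9, -5))*N = (81 + 9)*32 = 90*32 = 2880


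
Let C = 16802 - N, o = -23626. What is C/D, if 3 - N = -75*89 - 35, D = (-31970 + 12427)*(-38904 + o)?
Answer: 10089/1222023790 ≈ 8.2560e-6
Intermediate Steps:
D = 1222023790 (D = (-31970 + 12427)*(-38904 - 23626) = -19543*(-62530) = 1222023790)
N = 6713 (N = 3 - (-75*89 - 35) = 3 - (-6675 - 35) = 3 - 1*(-6710) = 3 + 6710 = 6713)
C = 10089 (C = 16802 - 1*6713 = 16802 - 6713 = 10089)
C/D = 10089/1222023790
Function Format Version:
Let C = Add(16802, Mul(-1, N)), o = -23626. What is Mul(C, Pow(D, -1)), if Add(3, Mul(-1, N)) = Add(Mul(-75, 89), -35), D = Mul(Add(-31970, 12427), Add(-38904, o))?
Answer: Rational(10089, 1222023790) ≈ 8.2560e-6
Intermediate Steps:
D = 1222023790 (D = Mul(Add(-31970, 12427), Add(-38904, -23626)) = Mul(-19543, -62530) = 1222023790)
N = 6713 (N = Add(3, Mul(-1, Add(Mul(-75, 89), -35))) = Add(3, Mul(-1, Add(-6675, -35))) = Add(3, Mul(-1, -6710)) = Add(3, 6710) = 6713)
C = 10089 (C = Add(16802, Mul(-1, 6713)) = Add(16802, -6713) = 10089)
Mul(C, Pow(D, -1)) = Mul(10089, Pow(1222023790, -1)) = Mul(10089, Rational(1, 1222023790)) = Rational(10089, 1222023790)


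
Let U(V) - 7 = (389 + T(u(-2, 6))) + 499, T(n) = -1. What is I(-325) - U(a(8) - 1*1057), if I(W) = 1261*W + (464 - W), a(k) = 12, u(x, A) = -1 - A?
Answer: -409930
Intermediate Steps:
I(W) = 464 + 1260*W
U(V) = 894 (U(V) = 7 + ((389 - 1) + 499) = 7 + (388 + 499) = 7 + 887 = 894)
I(-325) - U(a(8) - 1*1057) = (464 + 1260*(-325)) - 1*894 = (464 - 409500) - 894 = -409036 - 894 = -409930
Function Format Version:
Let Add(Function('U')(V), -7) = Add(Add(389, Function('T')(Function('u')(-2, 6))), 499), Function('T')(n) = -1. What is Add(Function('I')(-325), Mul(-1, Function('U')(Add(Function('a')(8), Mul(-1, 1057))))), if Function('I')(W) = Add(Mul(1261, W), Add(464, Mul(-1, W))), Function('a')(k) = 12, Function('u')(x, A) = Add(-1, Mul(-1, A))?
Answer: -409930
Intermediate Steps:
Function('I')(W) = Add(464, Mul(1260, W))
Function('U')(V) = 894 (Function('U')(V) = Add(7, Add(Add(389, -1), 499)) = Add(7, Add(388, 499)) = Add(7, 887) = 894)
Add(Function('I')(-325), Mul(-1, Function('U')(Add(Function('a')(8), Mul(-1, 1057))))) = Add(Add(464, Mul(1260, -325)), Mul(-1, 894)) = Add(Add(464, -409500), -894) = Add(-409036, -894) = -409930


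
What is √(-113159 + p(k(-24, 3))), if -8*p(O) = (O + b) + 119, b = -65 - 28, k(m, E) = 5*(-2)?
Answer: I*√113161 ≈ 336.39*I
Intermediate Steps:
k(m, E) = -10
b = -93
p(O) = -13/4 - O/8 (p(O) = -((O - 93) + 119)/8 = -((-93 + O) + 119)/8 = -(26 + O)/8 = -13/4 - O/8)
√(-113159 + p(k(-24, 3))) = √(-113159 + (-13/4 - ⅛*(-10))) = √(-113159 + (-13/4 + 5/4)) = √(-113159 - 2) = √(-113161) = I*√113161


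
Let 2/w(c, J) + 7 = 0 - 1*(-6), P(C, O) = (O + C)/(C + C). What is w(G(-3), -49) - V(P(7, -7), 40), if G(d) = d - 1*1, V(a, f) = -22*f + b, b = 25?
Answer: 853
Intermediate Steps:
P(C, O) = (C + O)/(2*C) (P(C, O) = (C + O)/((2*C)) = (C + O)*(1/(2*C)) = (C + O)/(2*C))
V(a, f) = 25 - 22*f (V(a, f) = -22*f + 25 = 25 - 22*f)
G(d) = -1 + d (G(d) = d - 1 = -1 + d)
w(c, J) = -2 (w(c, J) = 2/(-7 + (0 - 1*(-6))) = 2/(-7 + (0 + 6)) = 2/(-7 + 6) = 2/(-1) = 2*(-1) = -2)
w(G(-3), -49) - V(P(7, -7), 40) = -2 - (25 - 22*40) = -2 - (25 - 880) = -2 - 1*(-855) = -2 + 855 = 853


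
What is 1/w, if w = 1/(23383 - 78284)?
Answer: -54901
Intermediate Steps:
w = -1/54901 (w = 1/(-54901) = -1/54901 ≈ -1.8215e-5)
1/w = 1/(-1/54901) = -54901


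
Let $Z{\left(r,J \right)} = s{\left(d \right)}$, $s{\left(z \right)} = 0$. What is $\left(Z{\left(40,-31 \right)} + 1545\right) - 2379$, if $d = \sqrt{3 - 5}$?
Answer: $-834$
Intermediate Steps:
$d = i \sqrt{2}$ ($d = \sqrt{-2} = i \sqrt{2} \approx 1.4142 i$)
$Z{\left(r,J \right)} = 0$
$\left(Z{\left(40,-31 \right)} + 1545\right) - 2379 = \left(0 + 1545\right) - 2379 = 1545 - 2379 = -834$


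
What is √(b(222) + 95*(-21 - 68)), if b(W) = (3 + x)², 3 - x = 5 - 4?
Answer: I*√8430 ≈ 91.815*I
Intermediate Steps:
x = 2 (x = 3 - (5 - 4) = 3 - 1*1 = 3 - 1 = 2)
b(W) = 25 (b(W) = (3 + 2)² = 5² = 25)
√(b(222) + 95*(-21 - 68)) = √(25 + 95*(-21 - 68)) = √(25 + 95*(-89)) = √(25 - 8455) = √(-8430) = I*√8430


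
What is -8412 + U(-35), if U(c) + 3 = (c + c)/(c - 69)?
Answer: -437545/52 ≈ -8414.3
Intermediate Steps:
U(c) = -3 + 2*c/(-69 + c) (U(c) = -3 + (c + c)/(c - 69) = -3 + (2*c)/(-69 + c) = -3 + 2*c/(-69 + c))
-8412 + U(-35) = -8412 + (207 - 1*(-35))/(-69 - 35) = -8412 + (207 + 35)/(-104) = -8412 - 1/104*242 = -8412 - 121/52 = -437545/52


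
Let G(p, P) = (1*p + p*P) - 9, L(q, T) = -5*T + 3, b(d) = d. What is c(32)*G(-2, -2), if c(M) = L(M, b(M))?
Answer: 1099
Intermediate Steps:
L(q, T) = 3 - 5*T
G(p, P) = -9 + p + P*p (G(p, P) = (p + P*p) - 9 = -9 + p + P*p)
c(M) = 3 - 5*M
c(32)*G(-2, -2) = (3 - 5*32)*(-9 - 2 - 2*(-2)) = (3 - 160)*(-9 - 2 + 4) = -157*(-7) = 1099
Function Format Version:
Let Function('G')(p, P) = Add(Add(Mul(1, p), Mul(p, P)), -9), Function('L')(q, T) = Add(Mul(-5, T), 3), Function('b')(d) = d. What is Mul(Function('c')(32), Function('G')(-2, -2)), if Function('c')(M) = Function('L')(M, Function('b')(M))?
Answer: 1099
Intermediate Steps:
Function('L')(q, T) = Add(3, Mul(-5, T))
Function('G')(p, P) = Add(-9, p, Mul(P, p)) (Function('G')(p, P) = Add(Add(p, Mul(P, p)), -9) = Add(-9, p, Mul(P, p)))
Function('c')(M) = Add(3, Mul(-5, M))
Mul(Function('c')(32), Function('G')(-2, -2)) = Mul(Add(3, Mul(-5, 32)), Add(-9, -2, Mul(-2, -2))) = Mul(Add(3, -160), Add(-9, -2, 4)) = Mul(-157, -7) = 1099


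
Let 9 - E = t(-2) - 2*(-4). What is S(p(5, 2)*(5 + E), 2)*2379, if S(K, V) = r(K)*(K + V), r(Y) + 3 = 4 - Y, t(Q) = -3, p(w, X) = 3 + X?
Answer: -4919772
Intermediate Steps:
r(Y) = 1 - Y (r(Y) = -3 + (4 - Y) = 1 - Y)
E = 4 (E = 9 - (-3 - 2*(-4)) = 9 - (-3 + 8) = 9 - 1*5 = 9 - 5 = 4)
S(K, V) = (1 - K)*(K + V)
S(p(5, 2)*(5 + E), 2)*2379 = -(-1 + (3 + 2)*(5 + 4))*((3 + 2)*(5 + 4) + 2)*2379 = -(-1 + 5*9)*(5*9 + 2)*2379 = -(-1 + 45)*(45 + 2)*2379 = -1*44*47*2379 = -2068*2379 = -4919772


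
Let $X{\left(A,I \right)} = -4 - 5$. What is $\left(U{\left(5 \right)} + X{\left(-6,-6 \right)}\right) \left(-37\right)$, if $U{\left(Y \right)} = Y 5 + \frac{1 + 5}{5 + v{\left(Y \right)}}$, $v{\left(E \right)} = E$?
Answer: $- \frac{3071}{5} \approx -614.2$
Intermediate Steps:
$X{\left(A,I \right)} = -9$
$U{\left(Y \right)} = 5 Y + \frac{6}{5 + Y}$ ($U{\left(Y \right)} = Y 5 + \frac{1 + 5}{5 + Y} = 5 Y + \frac{6}{5 + Y}$)
$\left(U{\left(5 \right)} + X{\left(-6,-6 \right)}\right) \left(-37\right) = \left(\frac{6 + 5 \cdot 5^{2} + 25 \cdot 5}{5 + 5} - 9\right) \left(-37\right) = \left(\frac{6 + 5 \cdot 25 + 125}{10} - 9\right) \left(-37\right) = \left(\frac{6 + 125 + 125}{10} - 9\right) \left(-37\right) = \left(\frac{1}{10} \cdot 256 - 9\right) \left(-37\right) = \left(\frac{128}{5} - 9\right) \left(-37\right) = \frac{83}{5} \left(-37\right) = - \frac{3071}{5}$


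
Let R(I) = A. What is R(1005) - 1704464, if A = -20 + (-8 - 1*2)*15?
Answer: -1704634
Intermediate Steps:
A = -170 (A = -20 + (-8 - 2)*15 = -20 - 10*15 = -20 - 150 = -170)
R(I) = -170
R(1005) - 1704464 = -170 - 1704464 = -1704634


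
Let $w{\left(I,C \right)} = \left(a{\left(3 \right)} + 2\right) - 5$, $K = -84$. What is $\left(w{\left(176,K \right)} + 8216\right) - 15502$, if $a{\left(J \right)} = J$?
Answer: $-7286$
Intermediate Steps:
$w{\left(I,C \right)} = 0$ ($w{\left(I,C \right)} = \left(3 + 2\right) - 5 = 5 - 5 = 0$)
$\left(w{\left(176,K \right)} + 8216\right) - 15502 = \left(0 + 8216\right) - 15502 = 8216 - 15502 = -7286$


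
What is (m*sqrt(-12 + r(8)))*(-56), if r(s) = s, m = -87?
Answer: 9744*I ≈ 9744.0*I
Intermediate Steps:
(m*sqrt(-12 + r(8)))*(-56) = -87*sqrt(-12 + 8)*(-56) = -174*I*(-56) = 9744*I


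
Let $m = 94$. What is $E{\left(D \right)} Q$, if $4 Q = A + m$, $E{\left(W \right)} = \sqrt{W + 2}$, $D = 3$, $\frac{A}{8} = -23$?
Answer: $- \frac{45 \sqrt{5}}{2} \approx -50.312$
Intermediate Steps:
$A = -184$ ($A = 8 \left(-23\right) = -184$)
$E{\left(W \right)} = \sqrt{2 + W}$
$Q = - \frac{45}{2}$ ($Q = \frac{-184 + 94}{4} = \frac{1}{4} \left(-90\right) = - \frac{45}{2} \approx -22.5$)
$E{\left(D \right)} Q = \sqrt{2 + 3} \left(- \frac{45}{2}\right) = \sqrt{5} \left(- \frac{45}{2}\right) = - \frac{45 \sqrt{5}}{2}$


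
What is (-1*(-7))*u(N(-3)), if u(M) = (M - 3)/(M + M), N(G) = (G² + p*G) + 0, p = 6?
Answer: 14/3 ≈ 4.6667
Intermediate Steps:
N(G) = G² + 6*G (N(G) = (G² + 6*G) + 0 = G² + 6*G)
u(M) = (-3 + M)/(2*M) (u(M) = (-3 + M)/((2*M)) = (-3 + M)*(1/(2*M)) = (-3 + M)/(2*M))
(-1*(-7))*u(N(-3)) = (-1*(-7))*((-3 - 3*(6 - 3))/(2*((-3*(6 - 3))))) = 7*((-3 - 3*3)/(2*((-3*3)))) = 7*((½)*(-3 - 9)/(-9)) = 7*((½)*(-⅑)*(-12)) = 7*(⅔) = 14/3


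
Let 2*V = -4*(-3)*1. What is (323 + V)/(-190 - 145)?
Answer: -329/335 ≈ -0.98209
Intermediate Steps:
V = 6 (V = (-4*(-3)*1)/2 = (12*1)/2 = (½)*12 = 6)
(323 + V)/(-190 - 145) = (323 + 6)/(-190 - 145) = 329/(-335) = 329*(-1/335) = -329/335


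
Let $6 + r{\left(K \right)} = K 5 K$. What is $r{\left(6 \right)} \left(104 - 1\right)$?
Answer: $17922$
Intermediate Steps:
$r{\left(K \right)} = -6 + 5 K^{2}$ ($r{\left(K \right)} = -6 + K 5 K = -6 + 5 K K = -6 + 5 K^{2}$)
$r{\left(6 \right)} \left(104 - 1\right) = \left(-6 + 5 \cdot 6^{2}\right) \left(104 - 1\right) = \left(-6 + 5 \cdot 36\right) 103 = \left(-6 + 180\right) 103 = 174 \cdot 103 = 17922$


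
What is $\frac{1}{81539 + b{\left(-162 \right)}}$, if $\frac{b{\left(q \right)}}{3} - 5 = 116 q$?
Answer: $\frac{1}{25178} \approx 3.9717 \cdot 10^{-5}$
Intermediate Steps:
$b{\left(q \right)} = 15 + 348 q$ ($b{\left(q \right)} = 15 + 3 \cdot 116 q = 15 + 348 q$)
$\frac{1}{81539 + b{\left(-162 \right)}} = \frac{1}{81539 + \left(15 + 348 \left(-162\right)\right)} = \frac{1}{81539 + \left(15 - 56376\right)} = \frac{1}{81539 - 56361} = \frac{1}{25178}$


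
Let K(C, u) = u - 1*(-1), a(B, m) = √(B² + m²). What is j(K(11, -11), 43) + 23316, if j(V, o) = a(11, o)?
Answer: 23316 + √1970 ≈ 23360.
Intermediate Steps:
K(C, u) = 1 + u (K(C, u) = u + 1 = 1 + u)
j(V, o) = √(121 + o²) (j(V, o) = √(11² + o²) = √(121 + o²))
j(K(11, -11), 43) + 23316 = √(121 + 43²) + 23316 = √(121 + 1849) + 23316 = √1970 + 23316 = 23316 + √1970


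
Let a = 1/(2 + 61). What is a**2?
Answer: 1/3969 ≈ 0.00025195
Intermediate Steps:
a = 1/63 ≈ 0.015873
a**2 = (1/63)**2 = 1/3969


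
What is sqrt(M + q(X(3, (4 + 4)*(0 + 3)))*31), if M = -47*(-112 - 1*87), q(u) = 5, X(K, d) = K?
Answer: 2*sqrt(2377) ≈ 97.509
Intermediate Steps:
M = 9353 (M = -47*(-112 - 87) = -47*(-199) = 9353)
sqrt(M + q(X(3, (4 + 4)*(0 + 3)))*31) = sqrt(9353 + 5*31) = sqrt(9353 + 155) = sqrt(9508) = 2*sqrt(2377)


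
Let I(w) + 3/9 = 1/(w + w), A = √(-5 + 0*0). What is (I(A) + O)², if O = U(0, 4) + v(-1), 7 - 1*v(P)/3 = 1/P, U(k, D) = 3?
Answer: 127991/180 - 16*I*√5/3 ≈ 711.06 - 11.926*I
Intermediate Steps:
v(P) = 21 - 3/P
A = I*√5 (A = √(-5 + 0) = √(-5) = I*√5 ≈ 2.2361*I)
O = 27 (O = 3 + (21 - 3/(-1)) = 3 + (21 - 3*(-1)) = 3 + (21 + 3) = 3 + 24 = 27)
I(w) = -⅓ + 1/(2*w) (I(w) = -⅓ + 1/(w + w) = -⅓ + 1/(2*w))
(I(A) + O)² = ((3 - 2*I*√5)/(6*((I*√5))) + 27)² = ((-I*√5/5)*(3 - 2*I*√5)/6 + 27)² = (-I*√5*(3 - 2*I*√5)/30 + 27)² = (27 - I*√5*(3 - 2*I*√5)/30)²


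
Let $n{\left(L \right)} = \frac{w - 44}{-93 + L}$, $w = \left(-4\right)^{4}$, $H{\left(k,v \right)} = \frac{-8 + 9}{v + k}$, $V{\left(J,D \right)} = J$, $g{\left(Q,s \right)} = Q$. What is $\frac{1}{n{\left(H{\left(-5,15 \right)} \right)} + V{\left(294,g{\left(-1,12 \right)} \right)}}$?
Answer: $\frac{929}{271006} \approx 0.003428$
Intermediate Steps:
$H{\left(k,v \right)} = \frac{1}{k + v}$ ($H{\left(k,v \right)} = 1 \frac{1}{k + v} = \frac{1}{k + v}$)
$w = 256$
$n{\left(L \right)} = \frac{212}{-93 + L}$ ($n{\left(L \right)} = \frac{256 - 44}{-93 + L} = \frac{212}{-93 + L}$)
$\frac{1}{n{\left(H{\left(-5,15 \right)} \right)} + V{\left(294,g{\left(-1,12 \right)} \right)}} = \frac{1}{\frac{212}{-93 + \frac{1}{-5 + 15}} + 294} = \frac{1}{\frac{212}{-93 + \frac{1}{10}} + 294} = \frac{1}{\frac{212}{- \frac{929}{10}} + 294} = \frac{1}{212 \left(- \frac{10}{929}\right) + 294} = \frac{1}{- \frac{2120}{929} + 294} = \frac{1}{\frac{271006}{929}} = \frac{929}{271006}$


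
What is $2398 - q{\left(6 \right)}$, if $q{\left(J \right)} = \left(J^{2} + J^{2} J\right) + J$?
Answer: $2140$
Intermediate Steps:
$q{\left(J \right)} = J + J^{2} + J^{3}$ ($q{\left(J \right)} = \left(J^{2} + J^{3}\right) + J = J + J^{2} + J^{3}$)
$2398 - q{\left(6 \right)} = 2398 - 6 \left(1 + 6 + 6^{2}\right) = 2398 - 6 \left(1 + 6 + 36\right) = 2398 - 6 \cdot 43 = 2398 - 258 = 2140$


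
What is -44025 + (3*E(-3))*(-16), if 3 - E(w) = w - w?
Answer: -44169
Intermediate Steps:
E(w) = 3 (E(w) = 3 - (w - w) = 3 - 1*0 = 3 + 0 = 3)
-44025 + (3*E(-3))*(-16) = -44025 + (3*3)*(-16) = -44025 + 9*(-16) = -44025 - 144 = -44169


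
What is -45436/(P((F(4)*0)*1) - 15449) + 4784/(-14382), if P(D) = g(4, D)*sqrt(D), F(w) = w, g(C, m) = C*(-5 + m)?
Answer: 289776268/111093759 ≈ 2.6084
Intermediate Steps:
P(D) = sqrt(D)*(-20 + 4*D) (P(D) = (4*(-5 + D))*sqrt(D) = (-20 + 4*D)*sqrt(D) = sqrt(D)*(-20 + 4*D))
-45436/(P((F(4)*0)*1) - 15449) + 4784/(-14382) = -45436/(4*sqrt((4*0)*1)*(-5 + (4*0)*1) - 15449) + 4784/(-14382) = -45436/(4*sqrt(0*1)*(-5 + 0*1) - 15449) + 4784*(-1/14382) = -45436/(4*sqrt(0)*(-5 + 0) - 15449) - 2392/7191 = -45436/(4*0*(-5) - 15449) - 2392/7191 = -45436/(0 - 15449) - 2392/7191 = -45436/(-15449) - 2392/7191 = -45436*(-1/15449) - 2392/7191 = 45436/15449 - 2392/7191 = 289776268/111093759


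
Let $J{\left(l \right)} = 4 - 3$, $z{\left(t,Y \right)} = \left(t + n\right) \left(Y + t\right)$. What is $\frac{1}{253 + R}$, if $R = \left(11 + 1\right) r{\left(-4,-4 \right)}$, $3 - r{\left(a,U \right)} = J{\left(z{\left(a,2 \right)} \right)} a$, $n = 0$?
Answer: $\frac{1}{337} \approx 0.0029674$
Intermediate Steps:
$z{\left(t,Y \right)} = t \left(Y + t\right)$ ($z{\left(t,Y \right)} = \left(t + 0\right) \left(Y + t\right) = t \left(Y + t\right)$)
$J{\left(l \right)} = 1$
$r{\left(a,U \right)} = 3 - a$ ($r{\left(a,U \right)} = 3 - 1 a = 3 - a$)
$R = 84$ ($R = \left(11 + 1\right) \left(3 - -4\right) = 12 \left(3 + 4\right) = 12 \cdot 7 = 84$)
$\frac{1}{253 + R} = \frac{1}{253 + 84} = \frac{1}{337}$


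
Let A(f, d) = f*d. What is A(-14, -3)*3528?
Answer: 148176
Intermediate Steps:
A(f, d) = d*f
A(-14, -3)*3528 = -3*(-14)*3528 = 42*3528 = 148176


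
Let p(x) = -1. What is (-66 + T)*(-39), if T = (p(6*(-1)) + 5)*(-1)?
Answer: 2730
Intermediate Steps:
T = -4 (T = (-1 + 5)*(-1) = 4*(-1) = -4)
(-66 + T)*(-39) = (-66 - 4)*(-39) = -70*(-39) = 2730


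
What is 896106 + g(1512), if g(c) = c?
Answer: 897618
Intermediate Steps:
896106 + g(1512) = 896106 + 1512 = 897618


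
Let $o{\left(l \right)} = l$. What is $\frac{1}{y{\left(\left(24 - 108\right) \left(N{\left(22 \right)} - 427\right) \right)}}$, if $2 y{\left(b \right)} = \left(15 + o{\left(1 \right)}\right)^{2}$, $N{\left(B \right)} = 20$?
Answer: $\frac{1}{128} \approx 0.0078125$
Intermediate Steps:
$y{\left(b \right)} = 128$ ($y{\left(b \right)} = \frac{\left(15 + 1\right)^{2}}{2} = \frac{16^{2}}{2} = \frac{1}{2} \cdot 256 = 128$)
$\frac{1}{y{\left(\left(24 - 108\right) \left(N{\left(22 \right)} - 427\right) \right)}} = \frac{1}{128}$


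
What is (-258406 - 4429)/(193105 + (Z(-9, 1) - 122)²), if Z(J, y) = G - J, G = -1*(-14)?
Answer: -262835/202906 ≈ -1.2954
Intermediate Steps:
G = 14
Z(J, y) = 14 - J
(-258406 - 4429)/(193105 + (Z(-9, 1) - 122)²) = (-258406 - 4429)/(193105 + ((14 - 1*(-9)) - 122)²) = -262835/(193105 + ((14 + 9) - 122)²) = -262835/(193105 + (23 - 122)²) = -262835/(193105 + (-99)²) = -262835/(193105 + 9801) = -262835/202906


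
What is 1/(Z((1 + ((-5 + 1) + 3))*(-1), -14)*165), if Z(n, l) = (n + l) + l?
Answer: -1/4620 ≈ -0.00021645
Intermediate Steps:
Z(n, l) = n + 2*l (Z(n, l) = (l + n) + l = n + 2*l)
1/(Z((1 + ((-5 + 1) + 3))*(-1), -14)*165) = 1/(((1 + ((-5 + 1) + 3))*(-1) + 2*(-14))*165) = 1/(((1 + (-4 + 3))*(-1) - 28)*165) = 1/(((1 - 1)*(-1) - 28)*165) = 1/((0*(-1) - 28)*165) = 1/((0 - 28)*165) = 1/(-28*165) = 1/(-4620) = -1/4620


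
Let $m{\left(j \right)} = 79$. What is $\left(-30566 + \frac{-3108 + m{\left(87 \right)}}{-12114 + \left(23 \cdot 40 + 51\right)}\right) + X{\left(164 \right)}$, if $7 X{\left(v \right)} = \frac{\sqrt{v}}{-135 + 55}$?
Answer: $- \frac{340593909}{11143} - \frac{\sqrt{41}}{280} \approx -30566.0$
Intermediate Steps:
$X{\left(v \right)} = - \frac{\sqrt{v}}{560}$ ($X{\left(v \right)} = \frac{\frac{1}{-135 + 55} \sqrt{v}}{7} = \frac{\frac{1}{-80} \sqrt{v}}{7} = \frac{\left(- \frac{1}{80}\right) \sqrt{v}}{7} = - \frac{\sqrt{v}}{560}$)
$\left(-30566 + \frac{-3108 + m{\left(87 \right)}}{-12114 + \left(23 \cdot 40 + 51\right)}\right) + X{\left(164 \right)} = \left(-30566 + \frac{-3108 + 79}{-12114 + \left(23 \cdot 40 + 51\right)}\right) - \frac{\sqrt{164}}{560} = \left(-30566 - \frac{3029}{-12114 + \left(920 + 51\right)}\right) - \frac{2 \sqrt{41}}{560} = \left(-30566 - \frac{3029}{-12114 + 971}\right) - \frac{\sqrt{41}}{280} = \left(-30566 - \frac{3029}{-11143}\right) - \frac{\sqrt{41}}{280} = \left(-30566 - - \frac{3029}{11143}\right) - \frac{\sqrt{41}}{280} = \left(-30566 + \frac{3029}{11143}\right) - \frac{\sqrt{41}}{280} = - \frac{340593909}{11143} - \frac{\sqrt{41}}{280}$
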